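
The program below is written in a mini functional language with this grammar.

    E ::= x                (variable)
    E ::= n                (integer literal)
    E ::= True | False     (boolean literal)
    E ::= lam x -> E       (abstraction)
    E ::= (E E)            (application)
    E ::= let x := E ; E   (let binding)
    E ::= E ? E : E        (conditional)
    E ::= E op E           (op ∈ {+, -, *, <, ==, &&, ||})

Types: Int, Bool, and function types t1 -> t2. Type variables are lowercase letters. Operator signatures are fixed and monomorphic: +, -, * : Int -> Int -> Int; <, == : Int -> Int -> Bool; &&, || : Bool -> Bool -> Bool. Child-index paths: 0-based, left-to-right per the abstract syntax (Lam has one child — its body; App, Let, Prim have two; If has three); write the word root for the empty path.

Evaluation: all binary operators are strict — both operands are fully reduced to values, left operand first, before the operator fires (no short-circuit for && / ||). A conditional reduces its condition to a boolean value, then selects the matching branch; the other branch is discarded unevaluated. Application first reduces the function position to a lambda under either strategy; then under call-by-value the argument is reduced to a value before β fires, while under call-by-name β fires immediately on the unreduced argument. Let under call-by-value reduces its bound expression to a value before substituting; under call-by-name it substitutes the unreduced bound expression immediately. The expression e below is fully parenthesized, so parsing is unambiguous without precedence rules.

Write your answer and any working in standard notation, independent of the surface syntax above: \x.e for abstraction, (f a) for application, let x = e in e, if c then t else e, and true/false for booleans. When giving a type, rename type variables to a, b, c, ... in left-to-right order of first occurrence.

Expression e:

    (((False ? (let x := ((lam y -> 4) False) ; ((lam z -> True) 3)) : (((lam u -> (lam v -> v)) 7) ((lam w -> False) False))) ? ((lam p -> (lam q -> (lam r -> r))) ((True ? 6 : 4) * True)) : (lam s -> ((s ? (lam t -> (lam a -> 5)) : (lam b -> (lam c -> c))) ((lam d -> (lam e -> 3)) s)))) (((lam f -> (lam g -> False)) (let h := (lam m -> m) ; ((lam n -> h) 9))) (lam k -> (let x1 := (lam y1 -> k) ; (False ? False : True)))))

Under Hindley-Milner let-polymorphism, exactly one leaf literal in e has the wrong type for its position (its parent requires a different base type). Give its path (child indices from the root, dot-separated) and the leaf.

Trace:
  unify Bool ~ Bool
\y._ : a -> Int
  unify a -> Int ~ Bool -> b
  unify a ~ Bool
  unify Int ~ b
_ _ : Int
let x : Int
\z._ : c -> Bool
  unify c -> Bool ~ Int -> d
  unify c ~ Int
  unify Bool ~ d
_ _ : Bool
v : f
\v._ : f -> f
\u._ : e -> f -> f
  unify e -> f -> f ~ Int -> g
  unify e ~ Int
  unify f -> f ~ g
_ _ : f -> f
\w._ : h -> Bool
  unify h -> Bool ~ Bool -> i
  unify h ~ Bool
  unify Bool ~ i
_ _ : Bool
  unify f -> f ~ Bool -> j
  unify f ~ Bool
  unify Bool ~ j
_ _ : Bool
  unify Bool ~ Bool
  unify Bool ~ Bool
r : m
\r._ : m -> m
\q._ : l -> m -> m
\p._ : k -> l -> m -> m
  unify Bool ~ Bool
  unify Int ~ Int
  unify Int ~ Int
  unify Bool ~ Int
  FAIL: mismatch Bool ~ Int

Answer: 0.1.1.1 : true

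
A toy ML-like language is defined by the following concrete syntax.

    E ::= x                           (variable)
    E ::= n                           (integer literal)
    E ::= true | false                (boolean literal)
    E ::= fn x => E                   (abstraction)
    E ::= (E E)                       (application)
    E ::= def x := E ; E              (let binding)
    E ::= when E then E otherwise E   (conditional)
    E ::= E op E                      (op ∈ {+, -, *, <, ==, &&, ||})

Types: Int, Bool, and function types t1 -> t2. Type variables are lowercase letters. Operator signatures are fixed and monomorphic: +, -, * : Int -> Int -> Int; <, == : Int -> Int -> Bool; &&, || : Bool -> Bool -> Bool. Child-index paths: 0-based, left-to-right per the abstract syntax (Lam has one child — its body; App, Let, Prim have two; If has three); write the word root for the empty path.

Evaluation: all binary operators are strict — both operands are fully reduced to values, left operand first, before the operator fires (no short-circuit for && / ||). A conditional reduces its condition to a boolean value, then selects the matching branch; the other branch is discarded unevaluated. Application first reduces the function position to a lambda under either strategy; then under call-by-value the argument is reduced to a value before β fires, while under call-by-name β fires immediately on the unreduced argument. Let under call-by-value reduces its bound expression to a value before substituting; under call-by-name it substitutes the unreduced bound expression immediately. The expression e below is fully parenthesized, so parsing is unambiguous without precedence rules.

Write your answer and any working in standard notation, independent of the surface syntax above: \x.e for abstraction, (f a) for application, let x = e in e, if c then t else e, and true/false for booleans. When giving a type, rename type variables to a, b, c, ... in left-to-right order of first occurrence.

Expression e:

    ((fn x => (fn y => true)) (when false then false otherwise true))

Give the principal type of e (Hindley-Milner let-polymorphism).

Answer: a -> Bool

Trace:
\y._ : b -> Bool
\x._ : a -> b -> Bool
  unify Bool ~ Bool
  unify Bool ~ Bool
  unify a -> b -> Bool ~ Bool -> c
  unify a ~ Bool
  unify b -> Bool ~ c
_ _ : b -> Bool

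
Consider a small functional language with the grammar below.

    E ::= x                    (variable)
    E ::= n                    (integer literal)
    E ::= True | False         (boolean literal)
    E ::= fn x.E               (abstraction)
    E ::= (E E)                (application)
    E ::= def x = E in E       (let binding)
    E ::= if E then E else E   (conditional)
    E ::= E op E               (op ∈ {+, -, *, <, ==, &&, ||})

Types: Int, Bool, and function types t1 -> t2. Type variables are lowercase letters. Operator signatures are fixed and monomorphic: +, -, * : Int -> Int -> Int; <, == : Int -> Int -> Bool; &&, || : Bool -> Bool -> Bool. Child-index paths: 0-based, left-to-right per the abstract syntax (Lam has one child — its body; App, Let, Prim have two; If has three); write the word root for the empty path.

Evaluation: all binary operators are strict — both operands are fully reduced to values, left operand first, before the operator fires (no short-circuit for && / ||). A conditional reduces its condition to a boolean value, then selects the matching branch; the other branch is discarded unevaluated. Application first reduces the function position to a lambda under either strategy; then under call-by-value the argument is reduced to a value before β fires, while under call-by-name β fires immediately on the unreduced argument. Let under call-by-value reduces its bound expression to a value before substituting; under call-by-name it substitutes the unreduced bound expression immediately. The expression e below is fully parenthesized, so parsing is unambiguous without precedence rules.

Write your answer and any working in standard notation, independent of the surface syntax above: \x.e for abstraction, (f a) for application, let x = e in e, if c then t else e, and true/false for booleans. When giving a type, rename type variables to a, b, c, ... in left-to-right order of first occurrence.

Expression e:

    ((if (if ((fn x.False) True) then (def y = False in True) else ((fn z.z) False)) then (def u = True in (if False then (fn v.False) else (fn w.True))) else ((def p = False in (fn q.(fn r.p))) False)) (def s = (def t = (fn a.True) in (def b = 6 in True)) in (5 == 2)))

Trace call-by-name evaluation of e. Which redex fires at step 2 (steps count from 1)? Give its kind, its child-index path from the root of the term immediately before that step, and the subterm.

Derivation:
step 0: ((if (if ((\x.false) true) then (let y = false in true) else ((\z.z) false)) then (let u = true in (if false then (\v.false) else (\w.true))) else ((let p = false in (\q.(\r.p))) false)) (let s = (let t = (\a.true) in (let b = 6 in true)) in (5 == 2)))
step 1: [beta@0.0.0] ((if (if false then (let y = false in true) else ((\z.z) false)) then (let u = true in (if false then (\v.false) else (\w.true))) else ((let p = false in (\q.(\r.p))) false)) (let s = (let t = (\a.true) in (let b = 6 in true)) in (5 == 2)))
step 2: [if@0.0] ((if ((\z.z) false) then (let u = true in (if false then (\v.false) else (\w.true))) else ((let p = false in (\q.(\r.p))) false)) (let s = (let t = (\a.true) in (let b = 6 in true)) in (5 == 2)))

Answer: if at 0.0 : (if false then (let y = false in true) else ((\z.z) false))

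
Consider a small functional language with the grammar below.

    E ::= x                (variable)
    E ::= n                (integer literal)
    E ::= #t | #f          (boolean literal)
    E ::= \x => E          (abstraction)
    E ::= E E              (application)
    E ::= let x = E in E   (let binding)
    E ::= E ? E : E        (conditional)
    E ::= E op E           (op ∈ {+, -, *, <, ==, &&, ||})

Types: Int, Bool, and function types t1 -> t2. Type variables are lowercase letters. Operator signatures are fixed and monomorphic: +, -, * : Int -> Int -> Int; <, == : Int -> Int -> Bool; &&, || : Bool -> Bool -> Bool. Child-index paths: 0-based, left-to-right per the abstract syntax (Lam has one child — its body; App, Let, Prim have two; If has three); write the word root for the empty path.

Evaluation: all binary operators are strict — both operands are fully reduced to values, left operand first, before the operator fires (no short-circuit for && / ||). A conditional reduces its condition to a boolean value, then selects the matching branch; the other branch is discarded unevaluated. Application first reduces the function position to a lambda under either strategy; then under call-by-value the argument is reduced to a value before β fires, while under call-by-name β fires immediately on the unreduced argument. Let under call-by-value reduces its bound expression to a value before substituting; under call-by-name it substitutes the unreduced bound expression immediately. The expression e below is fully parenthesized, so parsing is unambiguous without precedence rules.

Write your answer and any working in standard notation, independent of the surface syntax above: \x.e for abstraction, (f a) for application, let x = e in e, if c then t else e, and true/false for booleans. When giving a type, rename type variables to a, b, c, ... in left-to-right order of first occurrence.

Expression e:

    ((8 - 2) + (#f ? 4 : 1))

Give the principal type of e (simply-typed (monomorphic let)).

Answer: Int

Derivation:
  unify Int ~ Int
  unify Int ~ Int
  unify Int ~ Int
  unify Bool ~ Bool
  unify Int ~ Int
  unify Int ~ Int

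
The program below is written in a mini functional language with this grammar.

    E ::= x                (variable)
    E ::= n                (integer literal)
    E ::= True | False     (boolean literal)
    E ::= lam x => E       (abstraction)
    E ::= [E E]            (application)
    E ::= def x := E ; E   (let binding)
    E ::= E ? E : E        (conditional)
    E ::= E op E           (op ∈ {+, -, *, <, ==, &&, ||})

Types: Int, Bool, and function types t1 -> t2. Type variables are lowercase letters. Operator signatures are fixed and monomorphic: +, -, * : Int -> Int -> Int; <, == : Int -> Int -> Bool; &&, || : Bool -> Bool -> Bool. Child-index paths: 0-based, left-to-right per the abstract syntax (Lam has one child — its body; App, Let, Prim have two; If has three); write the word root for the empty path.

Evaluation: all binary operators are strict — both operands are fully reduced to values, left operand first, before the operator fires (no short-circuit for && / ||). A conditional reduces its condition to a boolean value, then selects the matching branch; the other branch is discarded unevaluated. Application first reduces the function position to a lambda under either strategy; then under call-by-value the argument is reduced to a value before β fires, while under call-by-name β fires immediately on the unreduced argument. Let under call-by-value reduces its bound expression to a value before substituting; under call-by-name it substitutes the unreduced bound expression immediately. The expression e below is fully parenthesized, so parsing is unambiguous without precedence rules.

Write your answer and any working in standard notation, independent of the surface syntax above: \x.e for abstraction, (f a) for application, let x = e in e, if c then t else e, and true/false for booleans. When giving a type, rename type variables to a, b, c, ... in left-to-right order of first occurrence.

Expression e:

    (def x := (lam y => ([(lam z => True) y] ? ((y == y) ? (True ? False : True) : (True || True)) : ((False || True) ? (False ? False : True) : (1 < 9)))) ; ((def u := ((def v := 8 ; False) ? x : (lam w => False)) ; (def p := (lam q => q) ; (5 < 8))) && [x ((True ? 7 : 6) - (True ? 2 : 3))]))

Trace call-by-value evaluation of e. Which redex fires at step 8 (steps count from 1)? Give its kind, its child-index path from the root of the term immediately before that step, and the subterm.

Trace:
step 0: (let x = (\y.(if ((\z.true) y) then (if (y == y) then (if true then false else true) else (true || true)) else (if (false || true) then (if false then false else true) else (1 < 9)))) in ((let u = (if (let v = 8 in false) then x else (\w.false)) in (let p = (\q.q) in (5 < 8))) && (x ((if true then 7 else 6) - (if true then 2 else 3)))))
step 1: [let@root] ((let u = (if (let v = 8 in false) then (\y.(if ((\z.true) y) then (if (y == y) then (if true then false else true) else (true || true)) else (if (false || true) then (if false then false else true) else (1 < 9)))) else (\w.false)) in (let p = (\q.q) in (5 < 8))) && ((\y.(if ((\z.true) y) then (if (y == y) then (if true then false else true) else (true || true)) else (if (false || true) then (if false then false else true) else (1 < 9)))) ((if true then 7 else 6) - (if true then 2 else 3))))
step 2: [let@0.0.0] ((let u = (if false then (\y.(if ((\z.true) y) then (if (y == y) then (if true then false else true) else (true || true)) else (if (false || true) then (if false then false else true) else (1 < 9)))) else (\w.false)) in (let p = (\q.q) in (5 < 8))) && ((\y.(if ((\z.true) y) then (if (y == y) then (if true then false else true) else (true || true)) else (if (false || true) then (if false then false else true) else (1 < 9)))) ((if true then 7 else 6) - (if true then 2 else 3))))
step 3: [if@0.0] ((let u = (\w.false) in (let p = (\q.q) in (5 < 8))) && ((\y.(if ((\z.true) y) then (if (y == y) then (if true then false else true) else (true || true)) else (if (false || true) then (if false then false else true) else (1 < 9)))) ((if true then 7 else 6) - (if true then 2 else 3))))
step 4: [let@0] ((let p = (\q.q) in (5 < 8)) && ((\y.(if ((\z.true) y) then (if (y == y) then (if true then false else true) else (true || true)) else (if (false || true) then (if false then false else true) else (1 < 9)))) ((if true then 7 else 6) - (if true then 2 else 3))))
step 5: [let@0] ((5 < 8) && ((\y.(if ((\z.true) y) then (if (y == y) then (if true then false else true) else (true || true)) else (if (false || true) then (if false then false else true) else (1 < 9)))) ((if true then 7 else 6) - (if true then 2 else 3))))
step 6: [delta@0] (true && ((\y.(if ((\z.true) y) then (if (y == y) then (if true then false else true) else (true || true)) else (if (false || true) then (if false then false else true) else (1 < 9)))) ((if true then 7 else 6) - (if true then 2 else 3))))
step 7: [if@1.1.0] (true && ((\y.(if ((\z.true) y) then (if (y == y) then (if true then false else true) else (true || true)) else (if (false || true) then (if false then false else true) else (1 < 9)))) (7 - (if true then 2 else 3))))
step 8: [if@1.1.1] (true && ((\y.(if ((\z.true) y) then (if (y == y) then (if true then false else true) else (true || true)) else (if (false || true) then (if false then false else true) else (1 < 9)))) (7 - 2)))

Answer: if at 1.1.1 : (if true then 2 else 3)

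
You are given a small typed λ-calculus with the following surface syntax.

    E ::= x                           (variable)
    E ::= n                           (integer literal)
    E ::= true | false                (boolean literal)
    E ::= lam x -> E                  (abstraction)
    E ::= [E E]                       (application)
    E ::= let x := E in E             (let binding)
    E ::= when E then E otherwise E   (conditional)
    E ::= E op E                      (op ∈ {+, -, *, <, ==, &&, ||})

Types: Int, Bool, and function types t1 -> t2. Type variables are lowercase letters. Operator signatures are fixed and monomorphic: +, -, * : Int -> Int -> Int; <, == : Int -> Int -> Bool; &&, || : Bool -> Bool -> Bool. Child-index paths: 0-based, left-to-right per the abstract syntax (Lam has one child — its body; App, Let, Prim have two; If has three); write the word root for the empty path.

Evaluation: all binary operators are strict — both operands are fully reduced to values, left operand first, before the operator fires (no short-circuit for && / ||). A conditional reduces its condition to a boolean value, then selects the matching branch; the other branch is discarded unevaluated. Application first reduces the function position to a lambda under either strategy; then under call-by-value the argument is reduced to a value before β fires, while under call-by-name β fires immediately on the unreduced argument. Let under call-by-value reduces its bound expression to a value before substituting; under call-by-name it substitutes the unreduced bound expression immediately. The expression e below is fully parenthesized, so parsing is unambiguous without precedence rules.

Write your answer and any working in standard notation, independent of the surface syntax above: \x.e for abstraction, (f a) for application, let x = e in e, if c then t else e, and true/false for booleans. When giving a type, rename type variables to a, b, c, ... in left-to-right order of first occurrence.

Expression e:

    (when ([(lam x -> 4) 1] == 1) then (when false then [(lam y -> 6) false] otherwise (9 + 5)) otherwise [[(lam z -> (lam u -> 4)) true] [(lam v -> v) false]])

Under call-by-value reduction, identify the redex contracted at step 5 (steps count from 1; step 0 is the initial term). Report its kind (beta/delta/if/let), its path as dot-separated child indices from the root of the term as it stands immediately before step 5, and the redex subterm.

Answer: beta at 1 : ((\v.v) false)

Trace:
step 0: (if (((\x.4) 1) == 1) then (if false then ((\y.6) false) else (9 + 5)) else (((\z.(\u.4)) true) ((\v.v) false)))
step 1: [beta@0.0] (if (4 == 1) then (if false then ((\y.6) false) else (9 + 5)) else (((\z.(\u.4)) true) ((\v.v) false)))
step 2: [delta@0] (if false then (if false then ((\y.6) false) else (9 + 5)) else (((\z.(\u.4)) true) ((\v.v) false)))
step 3: [if@root] (((\z.(\u.4)) true) ((\v.v) false))
step 4: [beta@0] ((\u.4) ((\v.v) false))
step 5: [beta@1] ((\u.4) false)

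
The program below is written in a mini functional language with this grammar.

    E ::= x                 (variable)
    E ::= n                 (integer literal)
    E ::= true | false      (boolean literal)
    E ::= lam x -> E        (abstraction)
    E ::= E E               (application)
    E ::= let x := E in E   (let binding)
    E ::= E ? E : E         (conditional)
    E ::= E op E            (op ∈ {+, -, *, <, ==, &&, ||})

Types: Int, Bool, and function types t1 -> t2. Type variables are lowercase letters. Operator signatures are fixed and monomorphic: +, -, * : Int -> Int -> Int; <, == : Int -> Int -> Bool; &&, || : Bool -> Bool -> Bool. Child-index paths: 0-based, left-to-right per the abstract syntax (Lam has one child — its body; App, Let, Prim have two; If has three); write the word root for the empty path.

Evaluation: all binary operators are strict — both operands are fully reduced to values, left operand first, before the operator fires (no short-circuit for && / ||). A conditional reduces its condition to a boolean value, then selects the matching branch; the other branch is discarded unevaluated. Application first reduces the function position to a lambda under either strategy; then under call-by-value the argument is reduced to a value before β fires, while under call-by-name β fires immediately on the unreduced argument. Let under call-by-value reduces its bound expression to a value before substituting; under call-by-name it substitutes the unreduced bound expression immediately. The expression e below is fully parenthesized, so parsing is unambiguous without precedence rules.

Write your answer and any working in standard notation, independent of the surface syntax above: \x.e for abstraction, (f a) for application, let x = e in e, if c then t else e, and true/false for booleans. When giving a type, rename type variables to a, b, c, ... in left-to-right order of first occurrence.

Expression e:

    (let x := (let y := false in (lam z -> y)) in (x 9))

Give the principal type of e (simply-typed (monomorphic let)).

Answer: Bool

Derivation:
let y : Bool
y : Bool
\z._ : a -> Bool
let x : a -> Bool
x : a -> Bool
  unify a -> Bool ~ Int -> b
  unify a ~ Int
  unify Bool ~ b
_ _ : Bool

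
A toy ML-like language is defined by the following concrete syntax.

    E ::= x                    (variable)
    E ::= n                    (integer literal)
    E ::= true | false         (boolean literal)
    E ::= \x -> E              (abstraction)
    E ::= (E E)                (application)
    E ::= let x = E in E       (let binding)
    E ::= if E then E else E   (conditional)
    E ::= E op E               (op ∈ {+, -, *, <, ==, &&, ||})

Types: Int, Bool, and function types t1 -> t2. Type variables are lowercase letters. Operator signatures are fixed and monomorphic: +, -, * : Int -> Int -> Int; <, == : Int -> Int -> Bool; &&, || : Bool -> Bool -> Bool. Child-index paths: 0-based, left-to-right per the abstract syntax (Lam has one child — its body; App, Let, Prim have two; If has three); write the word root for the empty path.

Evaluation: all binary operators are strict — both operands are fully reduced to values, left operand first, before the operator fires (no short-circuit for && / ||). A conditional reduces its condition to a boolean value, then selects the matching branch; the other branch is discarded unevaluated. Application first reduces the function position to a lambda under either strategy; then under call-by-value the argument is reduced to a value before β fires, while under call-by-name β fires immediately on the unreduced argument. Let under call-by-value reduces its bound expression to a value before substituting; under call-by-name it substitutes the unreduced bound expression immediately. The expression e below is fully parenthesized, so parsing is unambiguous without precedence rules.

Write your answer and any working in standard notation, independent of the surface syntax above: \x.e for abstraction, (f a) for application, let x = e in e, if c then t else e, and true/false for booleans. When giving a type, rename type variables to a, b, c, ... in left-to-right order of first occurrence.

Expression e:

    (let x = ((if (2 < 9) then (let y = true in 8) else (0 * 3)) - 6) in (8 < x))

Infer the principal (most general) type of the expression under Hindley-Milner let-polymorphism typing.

Derivation:
  unify Int ~ Int
  unify Int ~ Int
  unify Bool ~ Bool
let y : Bool
  unify Int ~ Int
  unify Int ~ Int
  unify Int ~ Int
  unify Int ~ Int
  unify Int ~ Int
let x : Int
  unify Int ~ Int
x : Int
  unify Int ~ Int

Answer: Bool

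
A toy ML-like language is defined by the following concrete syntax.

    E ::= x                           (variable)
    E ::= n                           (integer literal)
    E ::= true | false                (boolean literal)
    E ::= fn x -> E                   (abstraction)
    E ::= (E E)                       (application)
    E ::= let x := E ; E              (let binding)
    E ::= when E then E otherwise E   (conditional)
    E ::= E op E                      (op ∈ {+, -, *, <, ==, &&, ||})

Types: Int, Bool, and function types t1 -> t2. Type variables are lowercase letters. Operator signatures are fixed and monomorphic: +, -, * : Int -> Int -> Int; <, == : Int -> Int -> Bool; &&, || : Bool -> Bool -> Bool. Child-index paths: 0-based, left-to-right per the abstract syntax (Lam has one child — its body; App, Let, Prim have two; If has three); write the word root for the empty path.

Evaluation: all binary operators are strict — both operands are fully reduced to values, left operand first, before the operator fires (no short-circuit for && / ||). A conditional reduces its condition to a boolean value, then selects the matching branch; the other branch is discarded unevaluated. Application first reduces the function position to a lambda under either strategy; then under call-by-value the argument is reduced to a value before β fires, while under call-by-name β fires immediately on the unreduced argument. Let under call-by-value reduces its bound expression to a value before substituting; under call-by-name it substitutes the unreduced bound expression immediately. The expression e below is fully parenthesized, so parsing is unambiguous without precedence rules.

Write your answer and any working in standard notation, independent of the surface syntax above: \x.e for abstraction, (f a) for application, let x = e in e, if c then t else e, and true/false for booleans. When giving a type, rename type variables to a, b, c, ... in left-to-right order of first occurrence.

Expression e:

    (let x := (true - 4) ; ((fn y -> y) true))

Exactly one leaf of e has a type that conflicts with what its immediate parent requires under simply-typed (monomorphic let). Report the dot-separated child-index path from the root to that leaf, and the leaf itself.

Trace:
  unify Bool ~ Int
  FAIL: mismatch Bool ~ Int

Answer: 0.0 : true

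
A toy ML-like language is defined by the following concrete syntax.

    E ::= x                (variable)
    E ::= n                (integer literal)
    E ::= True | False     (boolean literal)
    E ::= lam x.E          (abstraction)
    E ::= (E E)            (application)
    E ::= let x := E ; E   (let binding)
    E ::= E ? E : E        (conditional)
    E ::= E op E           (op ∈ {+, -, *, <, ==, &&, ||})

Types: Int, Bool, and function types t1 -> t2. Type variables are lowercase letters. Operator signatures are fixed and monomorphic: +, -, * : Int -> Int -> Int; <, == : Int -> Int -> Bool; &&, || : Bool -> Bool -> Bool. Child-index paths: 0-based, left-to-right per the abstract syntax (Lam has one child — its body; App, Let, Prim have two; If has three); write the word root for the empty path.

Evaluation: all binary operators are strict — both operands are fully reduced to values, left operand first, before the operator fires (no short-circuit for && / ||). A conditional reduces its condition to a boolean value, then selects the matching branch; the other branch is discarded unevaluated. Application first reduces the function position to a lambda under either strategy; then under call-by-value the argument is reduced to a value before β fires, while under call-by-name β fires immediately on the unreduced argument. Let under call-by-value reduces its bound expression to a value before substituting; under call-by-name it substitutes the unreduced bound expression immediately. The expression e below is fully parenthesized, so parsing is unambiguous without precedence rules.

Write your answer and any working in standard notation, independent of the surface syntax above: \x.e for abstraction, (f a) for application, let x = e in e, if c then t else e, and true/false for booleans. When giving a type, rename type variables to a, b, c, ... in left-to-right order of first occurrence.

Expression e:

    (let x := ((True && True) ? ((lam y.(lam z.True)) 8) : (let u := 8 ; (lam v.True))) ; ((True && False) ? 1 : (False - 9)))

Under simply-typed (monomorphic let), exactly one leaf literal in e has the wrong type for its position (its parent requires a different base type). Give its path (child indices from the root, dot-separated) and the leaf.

Answer: 1.2.0 : false

Derivation:
  unify Bool ~ Bool
  unify Bool ~ Bool
  unify Bool ~ Bool
\z._ : b -> Bool
\y._ : a -> b -> Bool
  unify a -> b -> Bool ~ Int -> c
  unify a ~ Int
  unify b -> Bool ~ c
_ _ : b -> Bool
let u : Int
\v._ : d -> Bool
  unify b -> Bool ~ d -> Bool
  unify b ~ d
  unify Bool ~ Bool
let x : d -> Bool
  unify Bool ~ Bool
  unify Bool ~ Bool
  unify Bool ~ Bool
  unify Bool ~ Int
  FAIL: mismatch Bool ~ Int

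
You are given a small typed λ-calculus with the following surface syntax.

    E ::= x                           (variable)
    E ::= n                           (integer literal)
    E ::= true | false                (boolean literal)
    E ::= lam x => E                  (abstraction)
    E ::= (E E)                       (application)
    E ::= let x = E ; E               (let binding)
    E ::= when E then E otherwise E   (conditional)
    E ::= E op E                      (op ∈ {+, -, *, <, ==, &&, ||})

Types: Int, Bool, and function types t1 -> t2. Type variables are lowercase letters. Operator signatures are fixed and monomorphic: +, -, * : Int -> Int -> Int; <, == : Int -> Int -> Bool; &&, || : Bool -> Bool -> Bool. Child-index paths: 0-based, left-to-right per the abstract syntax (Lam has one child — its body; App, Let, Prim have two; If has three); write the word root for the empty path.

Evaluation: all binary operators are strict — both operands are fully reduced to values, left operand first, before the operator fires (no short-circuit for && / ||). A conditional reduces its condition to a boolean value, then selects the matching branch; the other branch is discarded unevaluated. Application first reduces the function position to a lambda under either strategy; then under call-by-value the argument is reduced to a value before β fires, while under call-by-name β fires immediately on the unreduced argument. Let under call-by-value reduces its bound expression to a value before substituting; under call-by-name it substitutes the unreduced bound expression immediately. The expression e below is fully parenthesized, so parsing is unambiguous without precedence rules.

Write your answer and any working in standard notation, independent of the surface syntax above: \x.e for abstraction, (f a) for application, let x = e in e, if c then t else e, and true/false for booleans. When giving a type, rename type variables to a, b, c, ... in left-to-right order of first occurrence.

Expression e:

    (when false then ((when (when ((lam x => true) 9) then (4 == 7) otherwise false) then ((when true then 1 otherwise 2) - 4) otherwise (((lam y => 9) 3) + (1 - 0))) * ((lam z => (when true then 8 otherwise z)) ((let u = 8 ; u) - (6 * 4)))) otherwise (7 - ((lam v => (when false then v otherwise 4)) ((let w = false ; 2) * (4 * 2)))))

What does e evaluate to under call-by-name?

Answer: 3

Working:
step 0: (if false then ((if (if ((\x.true) 9) then (4 == 7) else false) then ((if true then 1 else 2) - 4) else (((\y.9) 3) + (1 - 0))) * ((\z.(if true then 8 else z)) ((let u = 8 in u) - (6 * 4)))) else (7 - ((\v.(if false then v else 4)) ((let w = false in 2) * (4 * 2)))))
step 1: [if@root] (7 - ((\v.(if false then v else 4)) ((let w = false in 2) * (4 * 2))))
step 2: [beta@1] (7 - (if false then ((let w = false in 2) * (4 * 2)) else 4))
step 3: [if@1] (7 - 4)
step 4: [delta@root] 3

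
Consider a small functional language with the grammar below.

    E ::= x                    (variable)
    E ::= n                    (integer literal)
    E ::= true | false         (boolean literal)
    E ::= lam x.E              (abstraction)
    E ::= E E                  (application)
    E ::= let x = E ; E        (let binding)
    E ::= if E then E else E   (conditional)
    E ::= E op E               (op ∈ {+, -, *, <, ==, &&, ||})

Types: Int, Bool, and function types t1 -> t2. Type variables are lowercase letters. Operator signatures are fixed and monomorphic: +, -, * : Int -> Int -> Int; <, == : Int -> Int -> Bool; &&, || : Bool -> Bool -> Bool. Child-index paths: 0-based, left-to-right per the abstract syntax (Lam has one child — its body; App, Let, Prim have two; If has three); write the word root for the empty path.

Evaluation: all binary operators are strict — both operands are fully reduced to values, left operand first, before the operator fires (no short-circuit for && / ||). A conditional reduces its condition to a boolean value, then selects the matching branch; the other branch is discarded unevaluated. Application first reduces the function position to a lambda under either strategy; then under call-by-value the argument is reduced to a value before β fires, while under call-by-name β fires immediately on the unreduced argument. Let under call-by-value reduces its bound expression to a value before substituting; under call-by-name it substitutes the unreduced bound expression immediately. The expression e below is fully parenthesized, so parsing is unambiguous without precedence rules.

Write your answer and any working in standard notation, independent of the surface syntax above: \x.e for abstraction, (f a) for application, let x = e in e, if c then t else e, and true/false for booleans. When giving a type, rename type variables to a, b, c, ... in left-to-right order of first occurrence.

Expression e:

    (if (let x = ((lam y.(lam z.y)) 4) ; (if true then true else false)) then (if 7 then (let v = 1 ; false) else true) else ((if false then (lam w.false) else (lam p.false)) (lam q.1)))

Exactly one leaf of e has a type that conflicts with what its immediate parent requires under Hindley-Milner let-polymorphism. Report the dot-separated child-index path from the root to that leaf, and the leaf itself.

Trace:
y : a
\z._ : b -> a
\y._ : a -> b -> a
  unify a -> b -> a ~ Int -> c
  unify a ~ Int
  unify b -> Int ~ c
_ _ : b -> Int
let x : forall. b -> Int
  unify Bool ~ Bool
  unify Bool ~ Bool
  unify Bool ~ Bool
  unify Int ~ Bool
  FAIL: mismatch Int ~ Bool

Answer: 1.0 : 7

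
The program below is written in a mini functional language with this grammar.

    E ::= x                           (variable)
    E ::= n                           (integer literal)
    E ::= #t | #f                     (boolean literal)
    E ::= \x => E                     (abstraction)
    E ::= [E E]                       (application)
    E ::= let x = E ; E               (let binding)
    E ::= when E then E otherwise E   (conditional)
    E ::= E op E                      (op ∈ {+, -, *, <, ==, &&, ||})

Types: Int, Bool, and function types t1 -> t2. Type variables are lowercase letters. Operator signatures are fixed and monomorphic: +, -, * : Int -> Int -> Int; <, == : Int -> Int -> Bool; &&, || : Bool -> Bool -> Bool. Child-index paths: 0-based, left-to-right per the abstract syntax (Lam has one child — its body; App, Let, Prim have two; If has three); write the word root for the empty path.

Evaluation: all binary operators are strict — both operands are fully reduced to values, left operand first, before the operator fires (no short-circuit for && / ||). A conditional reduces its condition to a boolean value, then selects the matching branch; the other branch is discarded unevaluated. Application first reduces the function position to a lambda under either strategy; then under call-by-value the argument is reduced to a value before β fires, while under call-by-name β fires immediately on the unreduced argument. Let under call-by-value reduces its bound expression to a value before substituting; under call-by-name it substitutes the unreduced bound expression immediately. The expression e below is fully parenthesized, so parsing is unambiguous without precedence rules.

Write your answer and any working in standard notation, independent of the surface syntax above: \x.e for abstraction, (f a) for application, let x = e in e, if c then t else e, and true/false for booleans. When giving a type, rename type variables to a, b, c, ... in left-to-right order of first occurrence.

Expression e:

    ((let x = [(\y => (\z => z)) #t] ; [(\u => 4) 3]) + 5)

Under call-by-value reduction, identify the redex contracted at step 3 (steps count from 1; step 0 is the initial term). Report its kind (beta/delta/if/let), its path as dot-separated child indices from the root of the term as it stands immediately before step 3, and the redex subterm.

Trace:
step 0: ((let x = ((\y.(\z.z)) true) in ((\u.4) 3)) + 5)
step 1: [beta@0.0] ((let x = (\z.z) in ((\u.4) 3)) + 5)
step 2: [let@0] (((\u.4) 3) + 5)
step 3: [beta@0] (4 + 5)

Answer: beta at 0 : ((\u.4) 3)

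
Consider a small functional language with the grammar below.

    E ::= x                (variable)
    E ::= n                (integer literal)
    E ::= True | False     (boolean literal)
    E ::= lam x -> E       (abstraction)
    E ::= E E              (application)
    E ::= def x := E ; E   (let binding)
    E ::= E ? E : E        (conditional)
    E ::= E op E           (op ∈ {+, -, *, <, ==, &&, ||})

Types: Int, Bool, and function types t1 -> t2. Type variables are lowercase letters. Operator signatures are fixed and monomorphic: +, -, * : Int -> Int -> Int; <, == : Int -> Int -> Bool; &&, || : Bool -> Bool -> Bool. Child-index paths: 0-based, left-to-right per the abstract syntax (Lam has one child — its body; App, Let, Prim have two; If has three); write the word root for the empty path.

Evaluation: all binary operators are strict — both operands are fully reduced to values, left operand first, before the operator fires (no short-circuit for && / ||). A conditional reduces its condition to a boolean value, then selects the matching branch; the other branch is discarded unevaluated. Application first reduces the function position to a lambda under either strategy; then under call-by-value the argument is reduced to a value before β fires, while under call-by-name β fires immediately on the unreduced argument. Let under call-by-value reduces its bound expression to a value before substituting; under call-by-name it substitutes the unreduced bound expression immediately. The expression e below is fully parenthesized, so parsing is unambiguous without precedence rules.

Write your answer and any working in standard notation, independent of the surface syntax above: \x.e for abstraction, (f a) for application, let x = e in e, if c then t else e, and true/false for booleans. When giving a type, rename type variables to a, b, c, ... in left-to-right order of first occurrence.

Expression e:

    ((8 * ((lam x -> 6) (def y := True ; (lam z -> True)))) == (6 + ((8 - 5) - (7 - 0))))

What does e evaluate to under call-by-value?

Answer: false

Working:
step 0: ((8 * ((\x.6) (let y = true in (\z.true)))) == (6 + ((8 - 5) - (7 - 0))))
step 1: [let@0.1.1] ((8 * ((\x.6) (\z.true))) == (6 + ((8 - 5) - (7 - 0))))
step 2: [beta@0.1] ((8 * 6) == (6 + ((8 - 5) - (7 - 0))))
step 3: [delta@0] (48 == (6 + ((8 - 5) - (7 - 0))))
step 4: [delta@1.1.0] (48 == (6 + (3 - (7 - 0))))
step 5: [delta@1.1.1] (48 == (6 + (3 - 7)))
step 6: [delta@1.1] (48 == (6 + -4))
step 7: [delta@1] (48 == 2)
step 8: [delta@root] false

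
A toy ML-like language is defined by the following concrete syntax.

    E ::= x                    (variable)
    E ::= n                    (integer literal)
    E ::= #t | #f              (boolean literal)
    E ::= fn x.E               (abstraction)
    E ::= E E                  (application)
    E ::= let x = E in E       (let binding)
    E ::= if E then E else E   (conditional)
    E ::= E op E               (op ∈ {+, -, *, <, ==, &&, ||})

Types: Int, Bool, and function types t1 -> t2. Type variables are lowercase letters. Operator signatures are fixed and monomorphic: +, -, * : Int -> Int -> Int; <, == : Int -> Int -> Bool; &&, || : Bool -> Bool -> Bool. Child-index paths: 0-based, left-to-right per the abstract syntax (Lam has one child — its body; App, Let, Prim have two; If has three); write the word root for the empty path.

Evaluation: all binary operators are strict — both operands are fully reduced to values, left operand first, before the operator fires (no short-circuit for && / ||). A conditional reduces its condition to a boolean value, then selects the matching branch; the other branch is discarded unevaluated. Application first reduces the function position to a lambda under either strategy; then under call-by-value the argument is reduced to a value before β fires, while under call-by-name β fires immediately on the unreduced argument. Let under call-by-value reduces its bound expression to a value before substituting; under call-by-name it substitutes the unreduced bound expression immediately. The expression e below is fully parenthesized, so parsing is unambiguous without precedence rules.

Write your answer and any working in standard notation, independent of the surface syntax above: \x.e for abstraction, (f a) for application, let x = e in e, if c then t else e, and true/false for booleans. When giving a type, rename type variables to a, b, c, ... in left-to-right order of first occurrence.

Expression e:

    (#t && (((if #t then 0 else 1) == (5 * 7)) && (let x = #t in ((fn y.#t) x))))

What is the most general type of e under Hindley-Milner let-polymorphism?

Answer: Bool

Derivation:
  unify Bool ~ Bool
  unify Bool ~ Bool
  unify Int ~ Int
  unify Int ~ Int
  unify Int ~ Int
  unify Int ~ Int
  unify Int ~ Int
  unify Bool ~ Bool
let x : Bool
\y._ : a -> Bool
x : Bool
  unify a -> Bool ~ Bool -> b
  unify a ~ Bool
  unify Bool ~ b
_ _ : Bool
  unify Bool ~ Bool
  unify Bool ~ Bool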